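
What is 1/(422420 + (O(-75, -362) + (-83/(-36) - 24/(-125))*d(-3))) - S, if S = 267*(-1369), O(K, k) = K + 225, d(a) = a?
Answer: 231684473053503/633843761 ≈ 3.6552e+5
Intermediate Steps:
O(K, k) = 225 + K
S = -365523
1/(422420 + (O(-75, -362) + (-83/(-36) - 24/(-125))*d(-3))) - S = 1/(422420 + ((225 - 75) + (-83/(-36) - 24/(-125))*(-3))) - 1*(-365523) = 1/(422420 + (150 + (-83*(-1/36) - 24*(-1/125))*(-3))) + 365523 = 1/(422420 + (150 + (83/36 + 24/125)*(-3))) + 365523 = 1/(422420 + (150 + (11239/4500)*(-3))) + 365523 = 1/(422420 + (150 - 11239/1500)) + 365523 = 1/(422420 + 213761/1500) + 365523 = 1/(633843761/1500) + 365523 = 1500/633843761 + 365523 = 231684473053503/633843761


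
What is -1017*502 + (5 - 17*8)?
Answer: -510665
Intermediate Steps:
-1017*502 + (5 - 17*8) = -510534 + (5 - 136) = -510534 - 131 = -510665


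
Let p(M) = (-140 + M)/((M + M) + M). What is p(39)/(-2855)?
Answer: 101/334035 ≈ 0.00030236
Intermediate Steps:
p(M) = (-140 + M)/(3*M) (p(M) = (-140 + M)/(2*M + M) = (-140 + M)/((3*M)) = (-140 + M)*(1/(3*M)) = (-140 + M)/(3*M))
p(39)/(-2855) = ((⅓)*(-140 + 39)/39)/(-2855) = ((⅓)*(1/39)*(-101))*(-1/2855) = -101/117*(-1/2855) = 101/334035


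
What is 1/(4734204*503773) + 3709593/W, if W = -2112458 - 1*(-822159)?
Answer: -8847246322366291057/3077316859964035908 ≈ -2.8750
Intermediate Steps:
W = -1290299 (W = -2112458 + 822159 = -1290299)
1/(4734204*503773) + 3709593/W = 1/(4734204*503773) + 3709593/(-1290299) = (1/4734204)*(1/503773) + 3709593*(-1/1290299) = 1/2384964151692 - 3709593/1290299 = -8847246322366291057/3077316859964035908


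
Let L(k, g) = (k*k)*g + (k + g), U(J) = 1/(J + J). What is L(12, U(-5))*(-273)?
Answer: 1365/2 ≈ 682.50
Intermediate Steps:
U(J) = 1/(2*J)
L(k, g) = g + k + g*k² (L(k, g) = k²*g + (g + k) = g*k² + (g + k) = g + k + g*k²)
L(12, U(-5))*(-273) = ((½)/(-5) + 12 + ((½)/(-5))*12²)*(-273) = ((½)*(-⅕) + 12 + ((½)*(-⅕))*144)*(-273) = (-⅒ + 12 - ⅒*144)*(-273) = (-⅒ + 12 - 72/5)*(-273) = -5/2*(-273) = 1365/2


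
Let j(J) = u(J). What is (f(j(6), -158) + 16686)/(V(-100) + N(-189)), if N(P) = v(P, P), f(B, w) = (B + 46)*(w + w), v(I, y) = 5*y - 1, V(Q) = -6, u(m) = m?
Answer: -127/476 ≈ -0.26681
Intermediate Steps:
j(J) = J
v(I, y) = -1 + 5*y
f(B, w) = 2*w*(46 + B) (f(B, w) = (46 + B)*(2*w) = 2*w*(46 + B))
N(P) = -1 + 5*P
(f(j(6), -158) + 16686)/(V(-100) + N(-189)) = (2*(-158)*(46 + 6) + 16686)/(-6 + (-1 + 5*(-189))) = (2*(-158)*52 + 16686)/(-6 + (-1 - 945)) = (-16432 + 16686)/(-6 - 946) = 254/(-952) = 254*(-1/952) = -127/476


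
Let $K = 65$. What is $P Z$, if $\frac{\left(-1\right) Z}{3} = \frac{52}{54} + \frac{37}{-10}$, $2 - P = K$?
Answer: $- \frac{5173}{10} \approx -517.3$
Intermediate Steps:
$P = -63$ ($P = 2 - 65 = -63$)
$Z = \frac{739}{90}$ ($Z = - 3 \left(\frac{52}{54} + \frac{37}{-10}\right) = - 3 \left(52 \cdot \frac{1}{54} + 37 \left(- \frac{1}{10}\right)\right) = - 3 \left(\frac{26}{27} - \frac{37}{10}\right) = \left(-3\right) \left(- \frac{739}{270}\right) = \frac{739}{90} \approx 8.2111$)
$P Z = \left(-63\right) \frac{739}{90} = - \frac{5173}{10}$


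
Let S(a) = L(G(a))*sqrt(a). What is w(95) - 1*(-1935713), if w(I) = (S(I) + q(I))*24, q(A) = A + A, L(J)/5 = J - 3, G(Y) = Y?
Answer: 1940273 + 11040*sqrt(95) ≈ 2.0479e+6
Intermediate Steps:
L(J) = -15 + 5*J (L(J) = 5*(J - 3) = 5*(-3 + J) = -15 + 5*J)
q(A) = 2*A
S(a) = sqrt(a)*(-15 + 5*a) (S(a) = (-15 + 5*a)*sqrt(a) = sqrt(a)*(-15 + 5*a))
w(I) = 48*I + 120*sqrt(I)*(-3 + I) (w(I) = (5*sqrt(I)*(-3 + I) + 2*I)*24 = (2*I + 5*sqrt(I)*(-3 + I))*24 = 48*I + 120*sqrt(I)*(-3 + I))
w(95) - 1*(-1935713) = (48*95 + 120*sqrt(95)*(-3 + 95)) - 1*(-1935713) = (4560 + 120*sqrt(95)*92) + 1935713 = (4560 + 11040*sqrt(95)) + 1935713 = 1940273 + 11040*sqrt(95)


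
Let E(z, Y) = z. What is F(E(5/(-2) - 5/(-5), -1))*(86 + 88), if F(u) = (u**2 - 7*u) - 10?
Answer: 957/2 ≈ 478.50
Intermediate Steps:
F(u) = -10 + u**2 - 7*u
F(E(5/(-2) - 5/(-5), -1))*(86 + 88) = (-10 + (5/(-2) - 5/(-5))**2 - 7*(5/(-2) - 5/(-5)))*(86 + 88) = (-10 + (5*(-1/2) - 5*(-1/5))**2 - 7*(5*(-1/2) - 5*(-1/5)))*174 = (-10 + (-5/2 + 1)**2 - 7*(-5/2 + 1))*174 = (-10 + (-3/2)**2 - 7*(-3/2))*174 = (-10 + 9/4 + 21/2)*174 = (11/4)*174 = 957/2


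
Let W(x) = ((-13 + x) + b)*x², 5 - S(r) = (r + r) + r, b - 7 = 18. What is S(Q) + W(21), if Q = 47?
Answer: 14417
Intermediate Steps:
b = 25 (b = 7 + 18 = 25)
S(r) = 5 - 3*r (S(r) = 5 - ((r + r) + r) = 5 - (2*r + r) = 5 - 3*r)
W(x) = x²*(12 + x) (W(x) = ((-13 + x) + 25)*x² = (12 + x)*x² = x²*(12 + x))
S(Q) + W(21) = (5 - 3*47) + 21²*(12 + 21) = (5 - 141) + 441*33 = -136 + 14553 = 14417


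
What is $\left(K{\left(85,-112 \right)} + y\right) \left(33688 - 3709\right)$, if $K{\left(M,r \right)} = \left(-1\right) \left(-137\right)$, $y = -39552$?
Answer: $-1181622285$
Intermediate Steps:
$K{\left(M,r \right)} = 137$
$\left(K{\left(85,-112 \right)} + y\right) \left(33688 - 3709\right) = \left(137 - 39552\right) \left(33688 - 3709\right) = \left(-39415\right) 29979 = -1181622285$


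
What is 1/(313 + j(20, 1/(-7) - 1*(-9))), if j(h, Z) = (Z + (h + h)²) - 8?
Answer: 7/13397 ≈ 0.00052251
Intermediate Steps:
j(h, Z) = -8 + Z + 4*h² (j(h, Z) = (Z + (2*h)²) - 8 = (Z + 4*h²) - 8 = -8 + Z + 4*h²)
1/(313 + j(20, 1/(-7) - 1*(-9))) = 1/(313 + (-8 + (1/(-7) - 1*(-9)) + 4*20²)) = 1/(313 + (-8 + (1*(-⅐) + 9) + 4*400)) = 1/(313 + (-8 + (-⅐ + 9) + 1600)) = 1/(313 + (-8 + 62/7 + 1600)) = 1/(313 + 11206/7) = 1/(13397/7) = 7/13397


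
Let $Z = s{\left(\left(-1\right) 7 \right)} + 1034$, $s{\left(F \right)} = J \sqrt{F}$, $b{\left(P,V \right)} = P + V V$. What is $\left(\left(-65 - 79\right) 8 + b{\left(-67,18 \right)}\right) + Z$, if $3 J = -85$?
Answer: $139 - \frac{85 i \sqrt{7}}{3} \approx 139.0 - 74.963 i$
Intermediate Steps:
$J = - \frac{85}{3}$ ($J = \frac{1}{3} \left(-85\right) = - \frac{85}{3} \approx -28.333$)
$b{\left(P,V \right)} = P + V^{2}$
$s{\left(F \right)} = - \frac{85 \sqrt{F}}{3}$
$Z = 1034 - \frac{85 i \sqrt{7}}{3}$ ($Z = - \frac{85 \sqrt{\left(-1\right) 7}}{3} + 1034 = - \frac{85 \sqrt{-7}}{3} + 1034 = - \frac{85 i \sqrt{7}}{3} + 1034 = 1034 - \frac{85 i \sqrt{7}}{3} \approx 1034.0 - 74.963 i$)
$\left(\left(-65 - 79\right) 8 + b{\left(-67,18 \right)}\right) + Z = \left(\left(-65 - 79\right) 8 - \left(67 - 18^{2}\right)\right) + \left(1034 - \frac{85 i \sqrt{7}}{3}\right) = \left(\left(-144\right) 8 + \left(-67 + 324\right)\right) + \left(1034 - \frac{85 i \sqrt{7}}{3}\right) = \left(-1152 + 257\right) + \left(1034 - \frac{85 i \sqrt{7}}{3}\right) = -895 + \left(1034 - \frac{85 i \sqrt{7}}{3}\right) = 139 - \frac{85 i \sqrt{7}}{3}$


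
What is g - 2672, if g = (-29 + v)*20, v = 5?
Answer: -3152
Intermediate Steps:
g = -480 (g = (-29 + 5)*20 = -24*20 = -480)
g - 2672 = -480 - 2672 = -3152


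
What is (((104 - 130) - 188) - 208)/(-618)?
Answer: 211/309 ≈ 0.68285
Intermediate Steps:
(((104 - 130) - 188) - 208)/(-618) = ((-26 - 188) - 208)*(-1/618) = (-214 - 208)*(-1/618) = -422*(-1/618) = 211/309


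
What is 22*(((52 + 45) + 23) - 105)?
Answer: 330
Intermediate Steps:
22*(((52 + 45) + 23) - 105) = 22*((97 + 23) - 105) = 22*(120 - 105) = 22*15 = 330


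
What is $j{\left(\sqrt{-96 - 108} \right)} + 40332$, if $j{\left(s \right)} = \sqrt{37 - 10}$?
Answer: $40332 + 3 \sqrt{3} \approx 40337.0$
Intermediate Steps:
$j{\left(s \right)} = 3 \sqrt{3}$ ($j{\left(s \right)} = \sqrt{27} = 3 \sqrt{3}$)
$j{\left(\sqrt{-96 - 108} \right)} + 40332 = 3 \sqrt{3} + 40332 = 40332 + 3 \sqrt{3}$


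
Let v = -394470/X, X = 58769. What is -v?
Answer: 394470/58769 ≈ 6.7122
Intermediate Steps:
v = -394470/58769 ≈ -6.7122
-v = -1*(-394470/58769) = 394470/58769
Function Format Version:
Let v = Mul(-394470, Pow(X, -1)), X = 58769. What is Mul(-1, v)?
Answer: Rational(394470, 58769) ≈ 6.7122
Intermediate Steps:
v = Rational(-394470, 58769) (v = Mul(-394470, Pow(58769, -1)) = Mul(-394470, Rational(1, 58769)) = Rational(-394470, 58769) ≈ -6.7122)
Mul(-1, v) = Mul(-1, Rational(-394470, 58769)) = Rational(394470, 58769)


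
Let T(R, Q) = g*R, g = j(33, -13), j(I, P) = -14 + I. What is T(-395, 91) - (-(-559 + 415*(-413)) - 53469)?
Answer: -125990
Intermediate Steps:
g = 19 (g = -14 + 33 = 19)
T(R, Q) = 19*R
T(-395, 91) - (-(-559 + 415*(-413)) - 53469) = 19*(-395) - (-(-559 + 415*(-413)) - 53469) = -7505 - (-(-559 - 171395) - 53469) = -7505 - (-1*(-171954) - 53469) = -7505 - (171954 - 53469) = -7505 - 1*118485 = -7505 - 118485 = -125990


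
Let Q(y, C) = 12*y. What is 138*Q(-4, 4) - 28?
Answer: -6652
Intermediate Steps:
138*Q(-4, 4) - 28 = 138*(12*(-4)) - 28 = 138*(-48) - 28 = -6624 - 28 = -6652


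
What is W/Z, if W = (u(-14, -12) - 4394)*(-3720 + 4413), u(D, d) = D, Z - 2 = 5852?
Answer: -1527372/2927 ≈ -521.82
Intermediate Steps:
Z = 5854 (Z = 2 + 5852 = 5854)
W = -3054744 (W = (-14 - 4394)*(-3720 + 4413) = -4408*693 = -3054744)
W/Z = -3054744/5854 = -3054744*1/5854 = -1527372/2927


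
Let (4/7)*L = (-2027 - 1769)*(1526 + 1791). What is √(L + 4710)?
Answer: I*√22030121 ≈ 4693.6*I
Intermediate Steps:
L = -22034831 (L = 7*((-2027 - 1769)*(1526 + 1791))/4 = 7*(-3796*3317)/4 = (7/4)*(-12591332) = -22034831)
√(L + 4710) = √(-22034831 + 4710) = √(-22030121) = I*√22030121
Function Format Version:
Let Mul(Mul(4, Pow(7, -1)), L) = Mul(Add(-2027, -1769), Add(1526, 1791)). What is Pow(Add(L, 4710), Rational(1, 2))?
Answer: Mul(I, Pow(22030121, Rational(1, 2))) ≈ Mul(4693.6, I)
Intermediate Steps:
L = -22034831 (L = Mul(Rational(7, 4), Mul(Add(-2027, -1769), Add(1526, 1791))) = Mul(Rational(7, 4), Mul(-3796, 3317)) = Mul(Rational(7, 4), -12591332) = -22034831)
Pow(Add(L, 4710), Rational(1, 2)) = Pow(Add(-22034831, 4710), Rational(1, 2)) = Pow(-22030121, Rational(1, 2)) = Mul(I, Pow(22030121, Rational(1, 2)))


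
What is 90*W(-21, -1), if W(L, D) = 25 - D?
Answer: 2340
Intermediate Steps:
90*W(-21, -1) = 90*(25 - 1*(-1)) = 90*(25 + 1) = 90*26 = 2340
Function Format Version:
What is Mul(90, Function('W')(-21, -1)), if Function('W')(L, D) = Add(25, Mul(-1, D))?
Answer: 2340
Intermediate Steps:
Mul(90, Function('W')(-21, -1)) = Mul(90, Add(25, Mul(-1, -1))) = Mul(90, Add(25, 1)) = Mul(90, 26) = 2340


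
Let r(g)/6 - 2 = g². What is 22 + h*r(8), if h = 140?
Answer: 55462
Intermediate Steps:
r(g) = 12 + 6*g²
22 + h*r(8) = 22 + 140*(12 + 6*8²) = 22 + 140*(12 + 6*64) = 22 + 140*(12 + 384) = 22 + 140*396 = 22 + 55440 = 55462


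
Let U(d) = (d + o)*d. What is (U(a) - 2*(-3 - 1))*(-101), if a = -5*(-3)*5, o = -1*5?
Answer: -531058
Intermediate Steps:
o = -5
a = 75 (a = 15*5 = 75)
U(d) = d*(-5 + d) (U(d) = (d - 5)*d = (-5 + d)*d = d*(-5 + d))
(U(a) - 2*(-3 - 1))*(-101) = (75*(-5 + 75) - 2*(-3 - 1))*(-101) = (75*70 - 2*(-4))*(-101) = (5250 + 8)*(-101) = 5258*(-101) = -531058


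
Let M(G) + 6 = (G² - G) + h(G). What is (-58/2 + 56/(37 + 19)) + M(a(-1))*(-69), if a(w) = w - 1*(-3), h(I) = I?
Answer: 110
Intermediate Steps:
a(w) = 3 + w (a(w) = w + 3 = 3 + w)
M(G) = -6 + G² (M(G) = -6 + ((G² - G) + G) = -6 + G²)
(-58/2 + 56/(37 + 19)) + M(a(-1))*(-69) = (-58/2 + 56/(37 + 19)) + (-6 + (3 - 1)²)*(-69) = (-58*½ + 56/56) + (-6 + 2²)*(-69) = (-29 + 56*(1/56)) + (-6 + 4)*(-69) = (-29 + 1) - 2*(-69) = -28 + 138 = 110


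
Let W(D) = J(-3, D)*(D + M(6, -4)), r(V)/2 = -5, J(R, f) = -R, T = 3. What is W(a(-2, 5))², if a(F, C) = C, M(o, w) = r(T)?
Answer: 225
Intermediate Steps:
r(V) = -10 (r(V) = 2*(-5) = -10)
M(o, w) = -10
W(D) = -30 + 3*D (W(D) = (-1*(-3))*(D - 10) = 3*(-10 + D) = -30 + 3*D)
W(a(-2, 5))² = (-30 + 3*5)² = (-30 + 15)² = (-15)² = 225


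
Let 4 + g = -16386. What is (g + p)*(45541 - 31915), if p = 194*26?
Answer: -154600596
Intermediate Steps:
g = -16390 (g = -4 - 16386 = -16390)
p = 5044
(g + p)*(45541 - 31915) = (-16390 + 5044)*(45541 - 31915) = -11346*13626 = -154600596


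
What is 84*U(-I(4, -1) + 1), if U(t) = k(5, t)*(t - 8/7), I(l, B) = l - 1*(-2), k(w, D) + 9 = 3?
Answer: 3096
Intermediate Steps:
k(w, D) = -6 (k(w, D) = -9 + 3 = -6)
I(l, B) = 2 + l (I(l, B) = l + 2 = 2 + l)
U(t) = 48/7 - 6*t (U(t) = -6*(t - 8/7) = -6*(-8/7 + t) = 48/7 - 6*t)
84*U(-I(4, -1) + 1) = 84*(48/7 - 6*(-(2 + 4) + 1)) = 84*(48/7 - 6*(-1*6 + 1)) = 84*(48/7 - 6*(-6 + 1)) = 84*(48/7 - 6*(-5)) = 84*(48/7 + 30) = 84*(258/7) = 3096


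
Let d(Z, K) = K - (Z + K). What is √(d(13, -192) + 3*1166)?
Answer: √3485 ≈ 59.034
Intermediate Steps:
d(Z, K) = -Z (d(Z, K) = K - (K + Z) = K + (-K - Z) = -Z)
√(d(13, -192) + 3*1166) = √(-1*13 + 3*1166) = √(-13 + 3498) = √3485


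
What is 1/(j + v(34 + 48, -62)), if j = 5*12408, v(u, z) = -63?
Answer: 1/61977 ≈ 1.6135e-5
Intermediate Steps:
j = 62040
1/(j + v(34 + 48, -62)) = 1/(62040 - 63) = 1/61977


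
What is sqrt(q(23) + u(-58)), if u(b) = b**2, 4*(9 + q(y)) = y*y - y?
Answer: sqrt(13926)/2 ≈ 59.004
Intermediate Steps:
q(y) = -9 - y/4 + y**2/4 (q(y) = -9 + (y*y - y)/4 = -9 + (y**2 - y)/4 = -9 + (-y/4 + y**2/4) = -9 - y/4 + y**2/4)
sqrt(q(23) + u(-58)) = sqrt((-9 - 1/4*23 + (1/4)*23**2) + (-58)**2) = sqrt((-9 - 23/4 + (1/4)*529) + 3364) = sqrt((-9 - 23/4 + 529/4) + 3364) = sqrt(235/2 + 3364) = sqrt(6963/2) = sqrt(13926)/2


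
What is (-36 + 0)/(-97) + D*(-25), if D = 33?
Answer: -79989/97 ≈ -824.63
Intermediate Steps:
(-36 + 0)/(-97) + D*(-25) = (-36 + 0)/(-97) + 33*(-25) = -36*(-1/97) - 825 = 36/97 - 825 = -79989/97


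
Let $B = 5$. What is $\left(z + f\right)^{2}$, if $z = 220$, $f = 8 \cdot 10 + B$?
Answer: $93025$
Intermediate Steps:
$f = 85$ ($f = 8 \cdot 10 + 5 = 80 + 5 = 85$)
$\left(z + f\right)^{2} = \left(220 + 85\right)^{2} = 305^{2} = 93025$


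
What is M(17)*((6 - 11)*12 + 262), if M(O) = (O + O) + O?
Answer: 10302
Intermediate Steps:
M(O) = 3*O (M(O) = 2*O + O = 3*O)
M(17)*((6 - 11)*12 + 262) = (3*17)*((6 - 11)*12 + 262) = 51*(-5*12 + 262) = 51*(-60 + 262) = 51*202 = 10302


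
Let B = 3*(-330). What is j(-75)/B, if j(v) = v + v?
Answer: 5/33 ≈ 0.15152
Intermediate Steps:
j(v) = 2*v
B = -990
j(-75)/B = (2*(-75))/(-990) = -150*(-1/990) = 5/33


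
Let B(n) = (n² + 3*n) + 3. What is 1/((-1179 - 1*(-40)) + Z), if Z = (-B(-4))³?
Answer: -1/1482 ≈ -0.00067476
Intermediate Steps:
B(n) = 3 + n² + 3*n
Z = -343 (Z = (-(3 + (-4)² + 3*(-4)))³ = (-(3 + 16 - 12))³ = (-1*7)³ = (-7)³ = -343)
1/((-1179 - 1*(-40)) + Z) = 1/((-1179 - 1*(-40)) - 343) = 1/((-1179 + 40) - 343) = 1/(-1139 - 343) = 1/(-1482) = -1/1482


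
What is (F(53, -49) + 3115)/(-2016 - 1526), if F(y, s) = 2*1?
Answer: -3117/3542 ≈ -0.88001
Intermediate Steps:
F(y, s) = 2
(F(53, -49) + 3115)/(-2016 - 1526) = (2 + 3115)/(-2016 - 1526) = 3117/(-3542) = 3117*(-1/3542) = -3117/3542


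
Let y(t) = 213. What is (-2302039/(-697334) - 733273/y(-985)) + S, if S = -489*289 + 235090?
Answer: 13416864563323/148532142 ≈ 90330.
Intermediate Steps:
S = 93769 (S = -141321 + 235090 = 93769)
(-2302039/(-697334) - 733273/y(-985)) + S = (-2302039/(-697334) - 733273/213) + 93769 = (-2302039*(-1/697334) - 733273*1/213) + 93769 = (2302039/697334 - 733273/213) + 93769 = -510845859875/148532142 + 93769 = 13416864563323/148532142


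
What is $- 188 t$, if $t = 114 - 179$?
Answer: $12220$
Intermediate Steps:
$t = -65$ ($t = 114 - 179 = -65$)
$- 188 t = \left(-188\right) \left(-65\right) = 12220$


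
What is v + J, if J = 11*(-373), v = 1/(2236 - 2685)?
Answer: -1842248/449 ≈ -4103.0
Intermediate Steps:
v = -1/449 (v = 1/(-449) = -1/449 ≈ -0.0022272)
J = -4103
v + J = -1/449 - 4103 = -1842248/449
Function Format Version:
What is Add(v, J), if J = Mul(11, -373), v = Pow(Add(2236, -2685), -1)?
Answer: Rational(-1842248, 449) ≈ -4103.0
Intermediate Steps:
v = Rational(-1, 449) (v = Pow(-449, -1) = Rational(-1, 449) ≈ -0.0022272)
J = -4103
Add(v, J) = Add(Rational(-1, 449), -4103) = Rational(-1842248, 449)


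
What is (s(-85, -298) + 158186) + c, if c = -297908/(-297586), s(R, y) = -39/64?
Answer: 1506369778001/9522752 ≈ 1.5819e+5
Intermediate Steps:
s(R, y) = -39/64 (s(R, y) = -39*1/64 = -39/64)
c = 148954/148793 (c = -297908*(-1/297586) = 148954/148793 ≈ 1.0011)
(s(-85, -298) + 158186) + c = (-39/64 + 158186) + 148954/148793 = 10123865/64 + 148954/148793 = 1506369778001/9522752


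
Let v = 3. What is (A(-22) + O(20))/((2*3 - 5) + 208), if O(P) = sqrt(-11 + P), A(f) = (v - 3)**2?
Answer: 3/209 ≈ 0.014354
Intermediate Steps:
A(f) = 0 (A(f) = (3 - 3)**2 = 0**2 = 0)
(A(-22) + O(20))/((2*3 - 5) + 208) = (0 + sqrt(-11 + 20))/((2*3 - 5) + 208) = (0 + sqrt(9))/((6 - 5) + 208) = (0 + 3)/(1 + 208) = 3/209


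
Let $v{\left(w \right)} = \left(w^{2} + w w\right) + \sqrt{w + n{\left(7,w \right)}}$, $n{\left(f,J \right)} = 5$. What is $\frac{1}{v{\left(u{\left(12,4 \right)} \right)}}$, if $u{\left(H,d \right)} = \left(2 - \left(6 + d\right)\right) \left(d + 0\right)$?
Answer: $\frac{2048}{4194331} - \frac{3 i \sqrt{3}}{4194331} \approx 0.00048828 - 1.2389 \cdot 10^{-6} i$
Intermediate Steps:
$u{\left(H,d \right)} = d \left(-4 - d\right)$ ($u{\left(H,d \right)} = \left(-4 - d\right) d = d \left(-4 - d\right)$)
$v{\left(w \right)} = \sqrt{5 + w} + 2 w^{2}$ ($v{\left(w \right)} = \left(w^{2} + w w\right) + \sqrt{w + 5} = \left(w^{2} + w^{2}\right) + \sqrt{5 + w} = 2 w^{2} + \sqrt{5 + w} = \sqrt{5 + w} + 2 w^{2}$)
$\frac{1}{v{\left(u{\left(12,4 \right)} \right)}} = \frac{1}{\sqrt{5 - 4 \left(4 + 4\right)} + 2 \left(\left(-1\right) 4 \left(4 + 4\right)\right)^{2}} = \frac{1}{\sqrt{5 - 4 \cdot 8} + 2 \left(\left(-1\right) 4 \cdot 8\right)^{2}} = \frac{1}{\sqrt{5 - 32} + 2 \left(-32\right)^{2}} = \frac{1}{\sqrt{-27} + 2 \cdot 1024} = \frac{1}{3 i \sqrt{3} + 2048} = \frac{1}{2048 + 3 i \sqrt{3}}$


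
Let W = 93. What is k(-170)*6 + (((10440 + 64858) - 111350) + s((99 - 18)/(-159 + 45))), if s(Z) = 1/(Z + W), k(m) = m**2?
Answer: 481679474/3507 ≈ 1.3735e+5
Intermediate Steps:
s(Z) = 1/(93 + Z) (s(Z) = 1/(Z + 93) = 1/(93 + Z))
k(-170)*6 + (((10440 + 64858) - 111350) + s((99 - 18)/(-159 + 45))) = (-170)**2*6 + (((10440 + 64858) - 111350) + 1/(93 + (99 - 18)/(-159 + 45))) = 28900*6 + ((75298 - 111350) + 1/(93 + 81/(-114))) = 173400 + (-36052 + 1/(93 + 81*(-1/114))) = 173400 + (-36052 + 1/(93 - 27/38)) = 173400 + (-36052 + 1/(3507/38)) = 173400 + (-36052 + 38/3507) = 173400 - 126434326/3507 = 481679474/3507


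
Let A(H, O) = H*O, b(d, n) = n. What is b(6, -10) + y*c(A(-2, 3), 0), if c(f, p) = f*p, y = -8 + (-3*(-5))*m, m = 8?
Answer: -10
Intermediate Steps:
y = 112 (y = -8 - 3*(-5)*8 = -8 + 15*8 = -8 + 120 = 112)
b(6, -10) + y*c(A(-2, 3), 0) = -10 + 112*(-2*3*0) = -10 + 112*(-6*0) = -10 + 112*0 = -10 + 0 = -10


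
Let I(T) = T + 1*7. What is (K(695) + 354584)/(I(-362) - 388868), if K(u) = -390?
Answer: -354194/389223 ≈ -0.91000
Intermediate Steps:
I(T) = 7 + T (I(T) = T + 7 = 7 + T)
(K(695) + 354584)/(I(-362) - 388868) = (-390 + 354584)/((7 - 362) - 388868) = 354194/(-355 - 388868) = 354194/(-389223) = 354194*(-1/389223) = -354194/389223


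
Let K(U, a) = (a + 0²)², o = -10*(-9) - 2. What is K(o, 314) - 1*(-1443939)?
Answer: 1542535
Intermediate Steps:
o = 88 (o = 90 - 2 = 88)
K(U, a) = a² (K(U, a) = (a + 0)² = a²)
K(o, 314) - 1*(-1443939) = 314² - 1*(-1443939) = 98596 + 1443939 = 1542535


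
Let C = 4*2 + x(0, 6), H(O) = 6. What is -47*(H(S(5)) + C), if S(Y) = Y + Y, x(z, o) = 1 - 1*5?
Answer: -470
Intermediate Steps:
x(z, o) = -4 (x(z, o) = 1 - 5 = -4)
S(Y) = 2*Y
C = 4 (C = 4*2 - 4 = 8 - 4 = 4)
-47*(H(S(5)) + C) = -47*(6 + 4) = -47*10 = -470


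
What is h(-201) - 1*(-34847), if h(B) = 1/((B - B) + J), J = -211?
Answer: 7352716/211 ≈ 34847.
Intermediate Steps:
h(B) = -1/211 (h(B) = 1/((B - B) - 211) = 1/(0 - 211) = 1/(-211) = -1/211)
h(-201) - 1*(-34847) = -1/211 - 1*(-34847) = -1/211 + 34847 = 7352716/211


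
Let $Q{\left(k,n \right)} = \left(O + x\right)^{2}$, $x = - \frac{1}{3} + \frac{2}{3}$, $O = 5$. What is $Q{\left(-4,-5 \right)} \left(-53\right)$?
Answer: $- \frac{13568}{9} \approx -1507.6$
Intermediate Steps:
$x = \frac{1}{3}$ ($x = \left(-1\right) \frac{1}{3} + 2 \cdot \frac{1}{3} = - \frac{1}{3} + \frac{2}{3} = \frac{1}{3} \approx 0.33333$)
$Q{\left(k,n \right)} = \frac{256}{9}$ ($Q{\left(k,n \right)} = \left(5 + \frac{1}{3}\right)^{2} = \left(\frac{16}{3}\right)^{2} = \frac{256}{9}$)
$Q{\left(-4,-5 \right)} \left(-53\right) = \frac{256}{9} \left(-53\right) = - \frac{13568}{9}$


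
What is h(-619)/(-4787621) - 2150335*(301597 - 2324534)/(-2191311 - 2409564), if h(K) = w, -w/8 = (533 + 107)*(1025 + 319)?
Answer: -4165216501784698759/4405449153675 ≈ -9.4547e+5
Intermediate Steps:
w = -6881280 (w = -8*(533 + 107)*(1025 + 319) = -5120*1344 = -8*860160 = -6881280)
h(K) = -6881280
h(-619)/(-4787621) - 2150335*(301597 - 2324534)/(-2191311 - 2409564) = -6881280/(-4787621) - 2150335*(301597 - 2324534)/(-2191311 - 2409564) = -6881280*(-1/4787621) - 2150335/((-4600875/(-2022937))) = 6881280/4787621 - 2150335/((-4600875*(-1/2022937))) = 6881280/4787621 - 2150335/4600875/2022937 = 6881280/4787621 - 2150335*2022937/4600875 = 6881280/4787621 - 869998446779/920175 = -4165216501784698759/4405449153675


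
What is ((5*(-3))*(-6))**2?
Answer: 8100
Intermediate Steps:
((5*(-3))*(-6))**2 = (-15*(-6))**2 = 90**2 = 8100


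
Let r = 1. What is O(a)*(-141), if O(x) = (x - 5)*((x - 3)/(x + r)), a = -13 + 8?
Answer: 2820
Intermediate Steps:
a = -5
O(x) = (-5 + x)*(-3 + x)/(1 + x) (O(x) = (x - 5)*((x - 3)/(x + 1)) = (-5 + x)*((-3 + x)/(1 + x)) = (-5 + x)*(-3 + x)/(1 + x))
O(a)*(-141) = ((15 + (-5)² - 8*(-5))/(1 - 5))*(-141) = ((15 + 25 + 40)/(-4))*(-141) = -¼*80*(-141) = -20*(-141) = 2820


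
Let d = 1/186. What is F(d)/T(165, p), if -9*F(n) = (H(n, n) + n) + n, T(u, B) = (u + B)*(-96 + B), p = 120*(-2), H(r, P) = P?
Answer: -1/14061600 ≈ -7.1116e-8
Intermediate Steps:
p = -240
T(u, B) = (-96 + B)*(B + u) (T(u, B) = (B + u)*(-96 + B) = (-96 + B)*(B + u))
d = 1/186 ≈ 0.0053763
F(n) = -n/3 (F(n) = -((n + n) + n)/9 = -(2*n + n)/9 = -n/3)
F(d)/T(165, p) = (-⅓*1/186)/((-240)² - 96*(-240) - 96*165 - 240*165) = -1/(558*(57600 + 23040 - 15840 - 39600)) = -1/558/25200 = -1/558*1/25200 = -1/14061600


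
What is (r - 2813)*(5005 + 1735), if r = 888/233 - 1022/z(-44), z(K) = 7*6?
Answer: -13349459680/699 ≈ -1.9098e+7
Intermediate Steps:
z(K) = 42
r = -14345/699 (r = 888/233 - 1022/42 = 888*(1/233) - 1022*1/42 = 888/233 - 73/3 = -14345/699 ≈ -20.522)
(r - 2813)*(5005 + 1735) = (-14345/699 - 2813)*(5005 + 1735) = -1980632/699*6740 = -13349459680/699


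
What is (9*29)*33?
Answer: 8613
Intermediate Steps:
(9*29)*33 = 261*33 = 8613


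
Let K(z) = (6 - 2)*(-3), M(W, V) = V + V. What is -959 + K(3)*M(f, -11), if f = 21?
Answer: -695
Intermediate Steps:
M(W, V) = 2*V
K(z) = -12 (K(z) = 4*(-3) = -12)
-959 + K(3)*M(f, -11) = -959 - 24*(-11) = -959 - 12*(-22) = -959 + 264 = -695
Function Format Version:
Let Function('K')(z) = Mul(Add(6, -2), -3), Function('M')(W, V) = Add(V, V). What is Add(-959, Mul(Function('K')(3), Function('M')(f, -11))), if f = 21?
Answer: -695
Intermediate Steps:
Function('M')(W, V) = Mul(2, V)
Function('K')(z) = -12 (Function('K')(z) = Mul(4, -3) = -12)
Add(-959, Mul(Function('K')(3), Function('M')(f, -11))) = Add(-959, Mul(-12, Mul(2, -11))) = Add(-959, Mul(-12, -22)) = Add(-959, 264) = -695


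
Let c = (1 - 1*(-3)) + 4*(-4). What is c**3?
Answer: -1728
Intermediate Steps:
c = -12 (c = (1 + 3) - 16 = 4 - 16 = -12)
c**3 = (-12)**3 = -1728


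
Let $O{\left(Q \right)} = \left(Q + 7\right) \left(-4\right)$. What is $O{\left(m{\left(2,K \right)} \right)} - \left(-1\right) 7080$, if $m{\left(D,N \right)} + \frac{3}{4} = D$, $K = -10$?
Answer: $7047$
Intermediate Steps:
$m{\left(D,N \right)} = - \frac{3}{4} + D$
$O{\left(Q \right)} = -28 - 4 Q$ ($O{\left(Q \right)} = \left(7 + Q\right) \left(-4\right) = -28 - 4 Q$)
$O{\left(m{\left(2,K \right)} \right)} - \left(-1\right) 7080 = \left(-28 - 4 \left(- \frac{3}{4} + 2\right)\right) - \left(-1\right) 7080 = \left(-28 - 5\right) - -7080 = \left(-28 - 5\right) + 7080 = -33 + 7080 = 7047$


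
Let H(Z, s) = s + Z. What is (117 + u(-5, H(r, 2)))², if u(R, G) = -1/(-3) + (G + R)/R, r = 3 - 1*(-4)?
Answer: 3055504/225 ≈ 13580.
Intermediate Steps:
r = 7 (r = 3 + 4 = 7)
H(Z, s) = Z + s
u(R, G) = ⅓ + (G + R)/R (u(R, G) = -1*(-⅓) + (G + R)/R = ⅓ + (G + R)/R)
(117 + u(-5, H(r, 2)))² = (117 + (4/3 + (7 + 2)/(-5)))² = (117 + (4/3 + 9*(-⅕)))² = (117 + (4/3 - 9/5))² = (117 - 7/15)² = (1748/15)² = 3055504/225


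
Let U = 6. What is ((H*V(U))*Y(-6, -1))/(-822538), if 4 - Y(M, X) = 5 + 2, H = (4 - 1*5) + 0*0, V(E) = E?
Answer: -9/411269 ≈ -2.1883e-5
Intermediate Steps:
H = -1 (H = (4 - 5) + 0 = -1 + 0 = -1)
Y(M, X) = -3 (Y(M, X) = 4 - (5 + 2) = 4 - 1*7 = 4 - 7 = -3)
((H*V(U))*Y(-6, -1))/(-822538) = (-1*6*(-3))/(-822538) = -6*(-3)*(-1/822538) = 18*(-1/822538) = -9/411269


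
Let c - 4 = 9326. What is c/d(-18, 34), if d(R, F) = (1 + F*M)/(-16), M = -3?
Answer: 149280/101 ≈ 1478.0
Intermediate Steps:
c = 9330 (c = 4 + 9326 = 9330)
d(R, F) = -1/16 + 3*F/16 (d(R, F) = (1 + F*(-3))/(-16) = (1 - 3*F)*(-1/16) = -1/16 + 3*F/16)
c/d(-18, 34) = 9330/(-1/16 + (3/16)*34) = 9330/(-1/16 + 51/8) = 9330/(101/16) = 9330*(16/101) = 149280/101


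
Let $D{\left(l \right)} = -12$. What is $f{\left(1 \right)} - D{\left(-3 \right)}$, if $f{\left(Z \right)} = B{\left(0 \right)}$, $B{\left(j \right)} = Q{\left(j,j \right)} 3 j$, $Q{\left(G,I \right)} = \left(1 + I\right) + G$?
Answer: $12$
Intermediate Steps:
$Q{\left(G,I \right)} = 1 + G + I$
$B{\left(j \right)} = j \left(3 + 6 j\right)$ ($B{\left(j \right)} = \left(1 + j + j\right) 3 j = \left(1 + 2 j\right) 3 j = \left(3 + 6 j\right) j = j \left(3 + 6 j\right)$)
$f{\left(Z \right)} = 0$ ($f{\left(Z \right)} = 3 \cdot 0 \left(1 + 2 \cdot 0\right) = 3 \cdot 0 \left(1 + 0\right) = 3 \cdot 0 \cdot 1 = 0$)
$f{\left(1 \right)} - D{\left(-3 \right)} = 0 - -12 = 0 + 12 = 12$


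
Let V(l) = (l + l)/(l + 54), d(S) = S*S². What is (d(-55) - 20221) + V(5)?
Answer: -11009154/59 ≈ -1.8660e+5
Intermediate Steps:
d(S) = S³
V(l) = 2*l/(54 + l) (V(l) = (2*l)/(54 + l) = 2*l/(54 + l))
(d(-55) - 20221) + V(5) = ((-55)³ - 20221) + 2*5/(54 + 5) = (-166375 - 20221) + 2*5/59 = -186596 + 2*5*(1/59) = -186596 + 10/59 = -11009154/59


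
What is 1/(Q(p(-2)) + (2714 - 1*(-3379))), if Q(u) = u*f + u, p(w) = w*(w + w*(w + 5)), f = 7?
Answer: 1/6221 ≈ 0.00016075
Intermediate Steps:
p(w) = w*(w + w*(5 + w))
Q(u) = 8*u (Q(u) = u*7 + u = 7*u + u = 8*u)
1/(Q(p(-2)) + (2714 - 1*(-3379))) = 1/(8*((-2)**2*(6 - 2)) + (2714 - 1*(-3379))) = 1/(8*(4*4) + (2714 + 3379)) = 1/(8*16 + 6093) = 1/(128 + 6093) = 1/6221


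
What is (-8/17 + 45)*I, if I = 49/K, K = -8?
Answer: -37093/136 ≈ -272.74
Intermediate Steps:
I = -49/8 (I = 49/(-8) = 49*(-1/8) = -49/8 ≈ -6.1250)
(-8/17 + 45)*I = (-8/17 + 45)*(-49/8) = (757/17)*(-49/8) = -37093/136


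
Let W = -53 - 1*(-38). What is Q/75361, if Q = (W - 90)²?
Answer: 11025/75361 ≈ 0.14630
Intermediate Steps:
W = -15 (W = -53 + 38 = -15)
Q = 11025 (Q = (-15 - 90)² = (-105)² = 11025)
Q/75361 = 11025/75361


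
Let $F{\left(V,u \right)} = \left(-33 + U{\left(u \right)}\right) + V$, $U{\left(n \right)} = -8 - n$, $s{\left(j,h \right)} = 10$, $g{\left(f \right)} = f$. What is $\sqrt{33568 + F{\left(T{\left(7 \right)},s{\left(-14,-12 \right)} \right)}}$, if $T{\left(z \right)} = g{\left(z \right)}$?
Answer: $34 \sqrt{29} \approx 183.1$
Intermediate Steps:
$T{\left(z \right)} = z$
$F{\left(V,u \right)} = -41 + V - u$ ($F{\left(V,u \right)} = \left(-33 - \left(8 + u\right)\right) + V = \left(-41 - u\right) + V = -41 + V - u$)
$\sqrt{33568 + F{\left(T{\left(7 \right)},s{\left(-14,-12 \right)} \right)}} = \sqrt{33568 - 44} = \sqrt{33524} = 34 \sqrt{29}$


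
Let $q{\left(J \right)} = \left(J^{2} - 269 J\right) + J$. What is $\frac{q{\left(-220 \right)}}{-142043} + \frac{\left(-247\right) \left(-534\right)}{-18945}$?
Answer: $- \frac{629367358}{81545595} \approx -7.718$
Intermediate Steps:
$q{\left(J \right)} = J^{2} - 268 J$
$\frac{q{\left(-220 \right)}}{-142043} + \frac{\left(-247\right) \left(-534\right)}{-18945} = \frac{\left(-220\right) \left(-268 - 220\right)}{-142043} + \frac{\left(-247\right) \left(-534\right)}{-18945} = \left(-220\right) \left(-488\right) \left(- \frac{1}{142043}\right) + 131898 \left(- \frac{1}{18945}\right) = 107360 \left(- \frac{1}{142043}\right) - \frac{43966}{6315} = - \frac{9760}{12913} - \frac{43966}{6315} = - \frac{629367358}{81545595}$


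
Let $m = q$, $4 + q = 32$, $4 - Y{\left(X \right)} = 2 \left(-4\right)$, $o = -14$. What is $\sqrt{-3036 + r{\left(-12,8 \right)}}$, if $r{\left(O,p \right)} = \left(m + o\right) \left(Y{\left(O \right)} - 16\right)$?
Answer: $2 i \sqrt{773} \approx 55.606 i$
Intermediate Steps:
$Y{\left(X \right)} = 12$ ($Y{\left(X \right)} = 4 - 2 \left(-4\right) = 4 - -8 = 4 + 8 = 12$)
$q = 28$ ($q = -4 + 32 = 28$)
$m = 28$
$r{\left(O,p \right)} = -56$ ($r{\left(O,p \right)} = \left(28 - 14\right) \left(12 - 16\right) = 14 \left(-4\right) = -56$)
$\sqrt{-3036 + r{\left(-12,8 \right)}} = \sqrt{-3036 - 56} = \sqrt{-3092} = 2 i \sqrt{773}$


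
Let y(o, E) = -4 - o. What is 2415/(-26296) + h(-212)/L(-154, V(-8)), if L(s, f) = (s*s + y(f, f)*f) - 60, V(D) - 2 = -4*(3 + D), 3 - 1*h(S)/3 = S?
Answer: -9696735/151754216 ≈ -0.063898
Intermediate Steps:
h(S) = 9 - 3*S
V(D) = -10 - 4*D (V(D) = 2 - 4*(3 + D) = 2 + (-12 - 4*D) = -10 - 4*D)
L(s, f) = -60 + s² + f*(-4 - f) (L(s, f) = (s*s + (-4 - f)*f) - 60 = (s² + f*(-4 - f)) - 60 = -60 + s² + f*(-4 - f))
2415/(-26296) + h(-212)/L(-154, V(-8)) = 2415/(-26296) + (9 - 3*(-212))/(-60 + (-154)² - (-10 - 4*(-8))*(4 + (-10 - 4*(-8)))) = 2415*(-1/26296) + (9 + 636)/(-60 + 23716 - (-10 + 32)*(4 + (-10 + 32))) = -2415/26296 + 645/(-60 + 23716 - 1*22*(4 + 22)) = -2415/26296 + 645/(-60 + 23716 - 1*22*26) = -2415/26296 + 645/(-60 + 23716 - 572) = -2415/26296 + 645/23084 = -9696735/151754216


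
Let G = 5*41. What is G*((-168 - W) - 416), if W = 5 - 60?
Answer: -108445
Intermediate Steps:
G = 205
W = -55
G*((-168 - W) - 416) = 205*((-168 - 1*(-55)) - 416) = 205*((-168 + 55) - 416) = 205*(-113 - 416) = 205*(-529) = -108445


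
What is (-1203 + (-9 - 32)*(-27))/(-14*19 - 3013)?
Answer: 32/1093 ≈ 0.029277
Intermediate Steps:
(-1203 + (-9 - 32)*(-27))/(-14*19 - 3013) = (-1203 - 41*(-27))/(-266 - 3013) = (-1203 + 1107)/(-3279) = -96*(-1/3279) = 32/1093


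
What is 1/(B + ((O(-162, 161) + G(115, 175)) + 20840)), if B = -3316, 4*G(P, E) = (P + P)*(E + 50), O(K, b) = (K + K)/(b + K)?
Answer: 2/61571 ≈ 3.2483e-5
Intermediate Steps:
O(K, b) = 2*K/(K + b) (O(K, b) = (2*K)/(K + b) = 2*K/(K + b))
G(P, E) = P*(50 + E)/2 (G(P, E) = ((P + P)*(E + 50))/4 = ((2*P)*(50 + E))/4 = (2*P*(50 + E))/4 = P*(50 + E)/2)
1/(B + ((O(-162, 161) + G(115, 175)) + 20840)) = 1/(-3316 + ((2*(-162)/(-162 + 161) + (1/2)*115*(50 + 175)) + 20840)) = 1/(-3316 + ((2*(-162)/(-1) + (1/2)*115*225) + 20840)) = 1/(-3316 + ((2*(-162)*(-1) + 25875/2) + 20840)) = 1/(-3316 + ((324 + 25875/2) + 20840)) = 1/(-3316 + (26523/2 + 20840)) = 1/(-3316 + 68203/2) = 1/(61571/2) = 2/61571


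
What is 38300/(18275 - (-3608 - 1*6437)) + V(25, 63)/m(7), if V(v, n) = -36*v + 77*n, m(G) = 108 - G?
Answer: 5788031/143016 ≈ 40.471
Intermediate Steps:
38300/(18275 - (-3608 - 1*6437)) + V(25, 63)/m(7) = 38300/(18275 - (-3608 - 1*6437)) + (-36*25 + 77*63)/(108 - 1*7) = 38300/(18275 - (-3608 - 6437)) + (-900 + 4851)/(108 - 7) = 38300/(18275 - 1*(-10045)) + 3951/101 = 38300/(18275 + 10045) + 3951*(1/101) = 38300/28320 + 3951/101 = 38300*(1/28320) + 3951/101 = 1915/1416 + 3951/101 = 5788031/143016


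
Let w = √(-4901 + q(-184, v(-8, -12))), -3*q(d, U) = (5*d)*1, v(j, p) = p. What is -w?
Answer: -I*√41349/3 ≈ -67.781*I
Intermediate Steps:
q(d, U) = -5*d/3
w = I*√41349/3 (w = √(-4901 - 5/3*(-184)) = √(-4901 + 920/3) = √(-13783/3) = I*√41349/3 ≈ 67.781*I)
-w = -I*√41349/3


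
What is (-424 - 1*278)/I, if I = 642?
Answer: -117/107 ≈ -1.0935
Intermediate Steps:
(-424 - 1*278)/I = (-424 - 1*278)/642 = (-424 - 278)*(1/642) = -702*1/642 = -117/107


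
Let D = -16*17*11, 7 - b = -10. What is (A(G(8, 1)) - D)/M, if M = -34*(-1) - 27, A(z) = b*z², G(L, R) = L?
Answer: 4080/7 ≈ 582.86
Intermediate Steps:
b = 17 (b = 7 - 1*(-10) = 7 + 10 = 17)
A(z) = 17*z²
D = -2992 (D = -272*11 = -2992)
M = 7 (M = 34 - 27 = 7)
(A(G(8, 1)) - D)/M = (17*8² - 1*(-2992))/7 = (17*64 + 2992)*(⅐) = (1088 + 2992)*(⅐) = 4080*(⅐) = 4080/7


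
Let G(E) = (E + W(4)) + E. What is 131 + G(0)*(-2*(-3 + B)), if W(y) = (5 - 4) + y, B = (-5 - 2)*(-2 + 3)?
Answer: 231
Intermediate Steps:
B = -7 (B = -7*1 = -7)
W(y) = 1 + y
G(E) = 5 + 2*E (G(E) = (E + (1 + 4)) + E = (E + 5) + E = (5 + E) + E = 5 + 2*E)
131 + G(0)*(-2*(-3 + B)) = 131 + (5 + 2*0)*(-2*(-3 - 7)) = 131 + (5 + 0)*(-2*(-10)) = 131 + 5*20 = 131 + 100 = 231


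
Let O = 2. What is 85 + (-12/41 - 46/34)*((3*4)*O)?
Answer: 31717/697 ≈ 45.505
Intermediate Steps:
85 + (-12/41 - 46/34)*((3*4)*O) = 85 + (-12/41 - 46/34)*((3*4)*2) = 85 + (-12*1/41 - 46*1/34)*(12*2) = 85 + (-12/41 - 23/17)*24 = 85 - 1147/697*24 = 85 - 27528/697 = 31717/697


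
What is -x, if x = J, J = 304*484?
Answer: -147136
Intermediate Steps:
J = 147136
x = 147136
-x = -1*147136 = -147136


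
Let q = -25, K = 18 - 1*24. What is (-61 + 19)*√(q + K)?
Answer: -42*I*√31 ≈ -233.85*I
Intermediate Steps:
K = -6 (K = 18 - 24 = -6)
(-61 + 19)*√(q + K) = (-61 + 19)*√(-25 - 6) = -42*I*√31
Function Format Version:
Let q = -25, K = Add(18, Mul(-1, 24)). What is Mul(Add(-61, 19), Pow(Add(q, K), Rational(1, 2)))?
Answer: Mul(-42, I, Pow(31, Rational(1, 2))) ≈ Mul(-233.85, I)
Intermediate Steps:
K = -6 (K = Add(18, -24) = -6)
Mul(Add(-61, 19), Pow(Add(q, K), Rational(1, 2))) = Mul(Add(-61, 19), Pow(Add(-25, -6), Rational(1, 2))) = Mul(-42, Pow(-31, Rational(1, 2))) = Mul(-42, Mul(I, Pow(31, Rational(1, 2)))) = Mul(-42, I, Pow(31, Rational(1, 2)))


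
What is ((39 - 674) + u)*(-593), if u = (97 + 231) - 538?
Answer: 501085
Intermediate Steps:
u = -210 (u = 328 - 538 = -210)
((39 - 674) + u)*(-593) = ((39 - 674) - 210)*(-593) = (-635 - 210)*(-593) = -845*(-593) = 501085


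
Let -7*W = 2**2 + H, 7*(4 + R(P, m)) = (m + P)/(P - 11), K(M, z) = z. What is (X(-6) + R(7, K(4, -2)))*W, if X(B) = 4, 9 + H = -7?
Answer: -15/49 ≈ -0.30612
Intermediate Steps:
H = -16 (H = -9 - 7 = -16)
R(P, m) = -4 + (P + m)/(7*(-11 + P)) (R(P, m) = -4 + ((m + P)/(P - 11))/7 = -4 + ((P + m)/(-11 + P))/7 = -4 + (P + m)/(7*(-11 + P)))
W = 12/7 (W = -(2**2 - 16)/7 = -(4 - 16)/7 = -1/7*(-12) = 12/7 ≈ 1.7143)
(X(-6) + R(7, K(4, -2)))*W = (4 + (308 - 2 - 27*7)/(7*(-11 + 7)))*(12/7) = (4 + (1/7)*(308 - 2 - 189)/(-4))*(12/7) = (4 + (1/7)*(-1/4)*117)*(12/7) = (4 - 117/28)*(12/7) = -5/28*12/7 = -15/49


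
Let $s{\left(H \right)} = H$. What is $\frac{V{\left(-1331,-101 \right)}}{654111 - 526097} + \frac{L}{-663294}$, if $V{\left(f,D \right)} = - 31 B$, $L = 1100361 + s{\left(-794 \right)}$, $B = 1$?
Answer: $- \frac{35195133013}{21227729529} \approx -1.658$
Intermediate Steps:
$L = 1099567$ ($L = 1100361 - 794 = 1099567$)
$V{\left(f,D \right)} = -31$ ($V{\left(f,D \right)} = \left(-31\right) 1 = -31$)
$\frac{V{\left(-1331,-101 \right)}}{654111 - 526097} + \frac{L}{-663294} = - \frac{31}{654111 - 526097} + \frac{1099567}{-663294} = - \frac{31}{128014} + 1099567 \left(- \frac{1}{663294}\right) = \left(-31\right) \frac{1}{128014} - \frac{1099567}{663294} = - \frac{31}{128014} - \frac{1099567}{663294} = - \frac{35195133013}{21227729529}$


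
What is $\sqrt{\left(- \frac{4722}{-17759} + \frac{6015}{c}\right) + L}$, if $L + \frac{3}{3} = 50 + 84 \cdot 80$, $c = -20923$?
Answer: $\frac{\sqrt{389238592496962978}}{7583093} \approx 82.274$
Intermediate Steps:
$L = 6769$ ($L = -1 + \left(50 + 84 \cdot 80\right) = -1 + \left(50 + 6720\right) = -1 + 6770 = 6769$)
$\sqrt{\left(- \frac{4722}{-17759} + \frac{6015}{c}\right) + L} = \sqrt{\left(- \frac{4722}{-17759} + \frac{6015}{-20923}\right) + 6769} = \sqrt{\left(\left(-4722\right) \left(- \frac{1}{17759}\right) + 6015 \left(- \frac{1}{20923}\right)\right) + 6769} = \sqrt{\left(\frac{4722}{17759} - \frac{6015}{20923}\right) + 6769} = \sqrt{- \frac{1145997}{53081651} + 6769} = \sqrt{\frac{359308549622}{53081651}} = \frac{\sqrt{389238592496962978}}{7583093}$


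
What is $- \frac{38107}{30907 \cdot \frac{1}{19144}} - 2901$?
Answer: $- \frac{819181615}{30907} \approx -26505.0$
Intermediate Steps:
$- \frac{38107}{30907 \cdot \frac{1}{19144}} - 2901 = - \frac{38107}{\frac{30907}{19144}} - 2901 = \left(-38107\right) \frac{19144}{30907} - 2901 = - \frac{729520408}{30907} - 2901 = - \frac{819181615}{30907}$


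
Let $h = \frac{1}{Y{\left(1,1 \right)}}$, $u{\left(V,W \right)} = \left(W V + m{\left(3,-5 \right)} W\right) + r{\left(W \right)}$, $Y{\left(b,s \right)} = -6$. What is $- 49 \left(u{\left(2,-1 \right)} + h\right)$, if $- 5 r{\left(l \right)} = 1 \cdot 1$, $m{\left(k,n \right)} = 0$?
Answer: $\frac{3479}{30} \approx 115.97$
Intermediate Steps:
$r{\left(l \right)} = - \frac{1}{5}$ ($r{\left(l \right)} = - \frac{1 \cdot 1}{5} = \left(- \frac{1}{5}\right) 1 = - \frac{1}{5}$)
$u{\left(V,W \right)} = - \frac{1}{5} + V W$ ($u{\left(V,W \right)} = \left(W V + 0 W\right) - \frac{1}{5} = \left(V W + 0\right) - \frac{1}{5} = V W - \frac{1}{5} = - \frac{1}{5} + V W$)
$h = - \frac{1}{6}$ ($h = \frac{1}{-6} = - \frac{1}{6} \approx -0.16667$)
$- 49 \left(u{\left(2,-1 \right)} + h\right) = - 49 \left(\left(- \frac{1}{5} + 2 \left(-1\right)\right) - \frac{1}{6}\right) = - 49 \left(\left(- \frac{1}{5} - 2\right) - \frac{1}{6}\right) = - 49 \left(- \frac{11}{5} - \frac{1}{6}\right) = \left(-49\right) \left(- \frac{71}{30}\right) = \frac{3479}{30}$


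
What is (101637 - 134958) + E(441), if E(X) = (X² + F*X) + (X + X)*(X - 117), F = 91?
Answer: 487059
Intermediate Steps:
E(X) = X² + 91*X + 2*X*(-117 + X) (E(X) = (X² + 91*X) + (X + X)*(X - 117) = (X² + 91*X) + (2*X)*(-117 + X) = (X² + 91*X) + 2*X*(-117 + X) = X² + 91*X + 2*X*(-117 + X))
(101637 - 134958) + E(441) = (101637 - 134958) + 441*(-143 + 3*441) = -33321 + 441*(-143 + 1323) = -33321 + 441*1180 = -33321 + 520380 = 487059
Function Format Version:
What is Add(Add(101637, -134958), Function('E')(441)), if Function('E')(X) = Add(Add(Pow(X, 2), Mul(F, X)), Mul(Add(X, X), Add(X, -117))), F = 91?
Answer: 487059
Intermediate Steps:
Function('E')(X) = Add(Pow(X, 2), Mul(91, X), Mul(2, X, Add(-117, X))) (Function('E')(X) = Add(Add(Pow(X, 2), Mul(91, X)), Mul(Add(X, X), Add(X, -117))) = Add(Add(Pow(X, 2), Mul(91, X)), Mul(Mul(2, X), Add(-117, X))) = Add(Add(Pow(X, 2), Mul(91, X)), Mul(2, X, Add(-117, X))) = Add(Pow(X, 2), Mul(91, X), Mul(2, X, Add(-117, X))))
Add(Add(101637, -134958), Function('E')(441)) = Add(Add(101637, -134958), Mul(441, Add(-143, Mul(3, 441)))) = Add(-33321, Mul(441, Add(-143, 1323))) = Add(-33321, Mul(441, 1180)) = Add(-33321, 520380) = 487059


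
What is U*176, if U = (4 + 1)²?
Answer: 4400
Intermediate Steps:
U = 25 (U = 5² = 25)
U*176 = 25*176 = 4400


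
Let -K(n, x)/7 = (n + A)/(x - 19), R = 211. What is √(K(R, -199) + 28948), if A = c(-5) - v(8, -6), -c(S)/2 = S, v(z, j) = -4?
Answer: √1376068102/218 ≈ 170.16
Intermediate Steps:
c(S) = -2*S
A = 14 (A = -2*(-5) - 1*(-4) = 10 + 4 = 14)
K(n, x) = -7*(14 + n)/(-19 + x) (K(n, x) = -7*(n + 14)/(x - 19) = -7*(14 + n)/(-19 + x))
√(K(R, -199) + 28948) = √(7*(-14 - 1*211)/(-19 - 199) + 28948) = √(7*(-14 - 211)/(-218) + 28948) = √(7*(-1/218)*(-225) + 28948) = √(1575/218 + 28948) = √(6312239/218) = √1376068102/218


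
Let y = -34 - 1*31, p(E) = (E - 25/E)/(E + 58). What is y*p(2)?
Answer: 91/8 ≈ 11.375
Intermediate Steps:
p(E) = (E - 25/E)/(58 + E)
y = -65 (y = -34 - 31 = -65)
y*p(2) = -65*(-25 + 2**2)/(2*(58 + 2)) = -65*(-25 + 4)/(2*60) = -65*(-21)/(2*60) = -65*(-7/40) = 91/8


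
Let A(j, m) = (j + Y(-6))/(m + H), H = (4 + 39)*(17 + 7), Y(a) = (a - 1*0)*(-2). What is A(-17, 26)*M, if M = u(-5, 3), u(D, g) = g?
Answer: -15/1058 ≈ -0.014178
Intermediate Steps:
M = 3
Y(a) = -2*a (Y(a) = (a + 0)*(-2) = a*(-2) = -2*a)
H = 1032 (H = 43*24 = 1032)
A(j, m) = (12 + j)/(1032 + m) (A(j, m) = (j - 2*(-6))/(m + 1032) = (j + 12)/(1032 + m) = (12 + j)/(1032 + m))
A(-17, 26)*M = ((12 - 17)/(1032 + 26))*3 = (-5/1058)*3 = ((1/1058)*(-5))*3 = -5/1058*3 = -15/1058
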